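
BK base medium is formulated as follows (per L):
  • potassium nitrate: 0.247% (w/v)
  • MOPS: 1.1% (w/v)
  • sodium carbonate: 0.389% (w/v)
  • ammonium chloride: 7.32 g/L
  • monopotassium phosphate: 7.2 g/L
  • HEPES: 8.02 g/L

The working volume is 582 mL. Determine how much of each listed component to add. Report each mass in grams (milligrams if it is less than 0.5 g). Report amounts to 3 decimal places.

potassium nitrate 1.438 g; MOPS 6.402 g; sodium carbonate 2.264 g; ammonium chloride 4.260 g; monopotassium phosphate 4.190 g; HEPES 4.668 g

Scale factor relative to 1 L: 0.582.
potassium nitrate: 0.247 g per 100 mL × 582 mL ÷ 100 = 1.438 g
MOPS: 1.1 g per 100 mL × 582 mL ÷ 100 = 6.402 g
sodium carbonate: 0.389 g per 100 mL × 582 mL ÷ 100 = 2.264 g
ammonium chloride: 7.32 g/L × 0.582 L = 4.260 g
monopotassium phosphate: 7.2 g/L × 0.582 L = 4.190 g
HEPES: 8.02 g/L × 0.582 L = 4.668 g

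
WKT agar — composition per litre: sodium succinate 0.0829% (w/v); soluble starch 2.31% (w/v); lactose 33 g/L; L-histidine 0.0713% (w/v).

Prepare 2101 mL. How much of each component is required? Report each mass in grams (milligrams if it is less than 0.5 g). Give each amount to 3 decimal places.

Target volume = 2101 mL = 2.101 L.
sodium succinate: 0.0829% w/v = 0.829 g/L → 0.829 × 2.101 L = 1.742 g
soluble starch: 2.31% w/v = 23.1 g/L → 23.1 × 2.101 L = 48.533 g
lactose: 33 g/L × 2.101 L = 69.333 g
L-histidine: 0.0713 g per 100 mL × 2101 mL ÷ 100 = 1.498 g

sodium succinate 1.742 g; soluble starch 48.533 g; lactose 69.333 g; L-histidine 1.498 g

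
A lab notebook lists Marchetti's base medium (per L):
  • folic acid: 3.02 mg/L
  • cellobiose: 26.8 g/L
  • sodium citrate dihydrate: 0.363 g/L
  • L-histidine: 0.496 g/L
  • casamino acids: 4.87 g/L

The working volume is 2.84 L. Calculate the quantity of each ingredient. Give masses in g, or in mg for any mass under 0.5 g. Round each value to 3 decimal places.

folic acid 8.577 mg; cellobiose 76.112 g; sodium citrate dihydrate 1.031 g; L-histidine 1.409 g; casamino acids 13.831 g

Working volume: 2.84 L.
folic acid: 3.02 mg/L × 2.84 L = 8.577 mg
cellobiose: 26.8 g/L × 2.84 L = 76.112 g
sodium citrate dihydrate: 0.363 g/L × 2.84 L = 1.031 g
L-histidine: 0.496 g/L × 2.84 L = 1.409 g
casamino acids: 4.87 g/L × 2.84 L = 13.831 g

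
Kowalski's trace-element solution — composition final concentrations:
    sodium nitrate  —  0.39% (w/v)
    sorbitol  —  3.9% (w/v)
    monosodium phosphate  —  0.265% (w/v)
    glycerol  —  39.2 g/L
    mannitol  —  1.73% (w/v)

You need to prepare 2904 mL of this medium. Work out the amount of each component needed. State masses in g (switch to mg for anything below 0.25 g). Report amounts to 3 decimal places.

sodium nitrate 11.326 g; sorbitol 113.256 g; monosodium phosphate 7.696 g; glycerol 113.837 g; mannitol 50.239 g

Working volume: 2904 mL = 2.904 L.
sodium nitrate: 0.39% w/v = 3.9 g/L → 3.9 × 2.904 L = 11.326 g
sorbitol: 3.9 g per 100 mL × 2904 mL ÷ 100 = 113.256 g
monosodium phosphate: 0.265 g per 100 mL × 2904 mL ÷ 100 = 7.696 g
glycerol: 39.2 g/L × 2.904 L = 113.837 g
mannitol: 1.73% w/v = 17.3 g/L → 17.3 × 2.904 L = 50.239 g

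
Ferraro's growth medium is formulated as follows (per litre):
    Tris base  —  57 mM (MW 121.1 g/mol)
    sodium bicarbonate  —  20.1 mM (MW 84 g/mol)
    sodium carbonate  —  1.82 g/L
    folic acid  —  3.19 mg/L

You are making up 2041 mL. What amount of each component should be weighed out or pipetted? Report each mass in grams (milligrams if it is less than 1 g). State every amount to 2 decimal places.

Tris base 14.09 g; sodium bicarbonate 3.45 g; sodium carbonate 3.71 g; folic acid 6.51 mg

Target volume = 2041 mL = 2.041 L.
Tris base: 57 mmol/L × 121.1 g/mol × 2.041 L ÷ 1000 = 14.09 g
sodium bicarbonate: 20.1 mmol/L × 84 g/mol × 2.041 L ÷ 1000 = 3.45 g
sodium carbonate: 1.82 g/L × 2.041 L = 3.71 g
folic acid: 3.19 mg/L × 2.041 L = 6.51 mg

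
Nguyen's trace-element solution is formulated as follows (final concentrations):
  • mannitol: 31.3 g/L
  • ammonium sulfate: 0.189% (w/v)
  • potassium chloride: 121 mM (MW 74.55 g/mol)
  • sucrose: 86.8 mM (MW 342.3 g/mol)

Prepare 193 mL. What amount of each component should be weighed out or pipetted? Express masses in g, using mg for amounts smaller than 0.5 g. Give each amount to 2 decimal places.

mannitol 6.04 g; ammonium sulfate 364.77 mg; potassium chloride 1.74 g; sucrose 5.73 g

Target volume = 193 mL = 0.193 L.
mannitol: 31.3 g/L × 0.193 L = 6.04 g
ammonium sulfate: 0.189% w/v = 1.89 g/L → 1.89 × 0.193 L = 0.36477 g = 364.77 mg
potassium chloride: 121 mmol/L × 74.55 g/mol × 0.193 L ÷ 1000 = 1.74 g
sucrose: 86.8 mmol/L × 342.3 g/mol × 0.193 L ÷ 1000 = 5.73 g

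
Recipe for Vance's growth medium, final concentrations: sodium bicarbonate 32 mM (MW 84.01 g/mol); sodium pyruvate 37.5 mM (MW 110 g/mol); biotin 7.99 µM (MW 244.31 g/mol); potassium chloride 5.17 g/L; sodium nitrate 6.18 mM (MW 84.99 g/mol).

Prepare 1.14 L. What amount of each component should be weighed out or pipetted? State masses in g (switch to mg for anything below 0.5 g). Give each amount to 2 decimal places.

sodium bicarbonate 3.06 g; sodium pyruvate 4.70 g; biotin 2.23 mg; potassium chloride 5.89 g; sodium nitrate 0.60 g

Scale factor relative to 1 L: 1.14.
sodium bicarbonate: 32 mmol/L × 84.01 g/mol × 1.14 L ÷ 1000 = 3.06 g
sodium pyruvate: 37.5 mmol/L × 110 g/mol × 1.14 L ÷ 1000 = 4.70 g
biotin: 7.99 µmol/L × 244.31 g/mol × 1.14 L ÷ 1000 = 2.23 mg
potassium chloride: 5.17 g/L × 1.14 L = 5.89 g
sodium nitrate: 6.18 mmol/L × 84.99 g/mol × 1.14 L ÷ 1000 = 0.60 g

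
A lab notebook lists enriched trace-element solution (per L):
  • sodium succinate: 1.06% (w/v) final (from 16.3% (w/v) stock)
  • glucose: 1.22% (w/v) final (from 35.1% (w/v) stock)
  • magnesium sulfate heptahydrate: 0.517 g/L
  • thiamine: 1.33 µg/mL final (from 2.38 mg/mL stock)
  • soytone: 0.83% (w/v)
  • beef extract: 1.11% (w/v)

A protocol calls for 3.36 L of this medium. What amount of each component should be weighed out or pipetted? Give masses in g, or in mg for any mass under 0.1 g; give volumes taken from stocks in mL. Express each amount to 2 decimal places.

Scale factor relative to 1 L: 3.36.
sodium succinate: V = C2·V2/C1 = 1.06% ÷ 16.3% × 3360 mL = 218.50 mL
glucose: C1V1 = C2V2 → 1.22% ÷ 35.1% × 3360 mL = 116.79 mL
magnesium sulfate heptahydrate: 0.517 g/L × 3.36 L = 1.74 g
thiamine: C1V1 = C2V2 → 1.33 µg/mL × 3360 mL ÷ 2380 µg/mL = 1.88 mL
soytone: 0.83% w/v = 8.3 g/L → 8.3 × 3.36 L = 27.89 g
beef extract: 1.11 g per 100 mL × 3360 mL ÷ 100 = 37.30 g

sodium succinate 218.50 mL; glucose 116.79 mL; magnesium sulfate heptahydrate 1.74 g; thiamine 1.88 mL; soytone 27.89 g; beef extract 37.30 g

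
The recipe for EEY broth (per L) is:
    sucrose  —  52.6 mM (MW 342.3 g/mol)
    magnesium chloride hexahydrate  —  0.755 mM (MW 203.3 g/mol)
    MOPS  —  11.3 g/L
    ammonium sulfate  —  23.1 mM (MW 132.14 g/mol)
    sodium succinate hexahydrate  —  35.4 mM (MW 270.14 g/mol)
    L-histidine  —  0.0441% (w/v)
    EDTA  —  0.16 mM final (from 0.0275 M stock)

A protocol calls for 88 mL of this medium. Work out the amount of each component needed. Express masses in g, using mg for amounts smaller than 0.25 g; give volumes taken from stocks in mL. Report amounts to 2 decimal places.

Working volume: 88 mL = 0.088 L.
sucrose: 52.6 mmol/L × 342.3 g/mol × 0.088 L ÷ 1000 = 1.58 g
magnesium chloride hexahydrate: 0.755 mmol/L × 203.3 mg/mmol × 0.088 L = 13.51 mg
MOPS: 11.3 g/L × 0.088 L = 0.99 g
ammonium sulfate: 23.1 mmol/L × 132.14 g/mol × 0.088 L ÷ 1000 = 0.27 g
sodium succinate hexahydrate: 35.4 mmol/L × 270.14 g/mol × 0.088 L ÷ 1000 = 0.84 g
L-histidine: 0.0441 g per 100 mL × 88 mL ÷ 100 = 0.038808 g = 38.81 mg
EDTA: dilute stock: 0.16 mM × 88 mL ÷ 27.5 mM = 0.51 mL

sucrose 1.58 g; magnesium chloride hexahydrate 13.51 mg; MOPS 0.99 g; ammonium sulfate 0.27 g; sodium succinate hexahydrate 0.84 g; L-histidine 38.81 mg; EDTA 0.51 mL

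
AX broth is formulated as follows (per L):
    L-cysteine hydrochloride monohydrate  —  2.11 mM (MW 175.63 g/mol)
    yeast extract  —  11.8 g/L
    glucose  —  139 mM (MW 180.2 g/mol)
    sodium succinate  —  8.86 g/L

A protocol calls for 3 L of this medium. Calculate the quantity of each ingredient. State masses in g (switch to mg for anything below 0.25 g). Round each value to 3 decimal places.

L-cysteine hydrochloride monohydrate 1.112 g; yeast extract 35.400 g; glucose 75.143 g; sodium succinate 26.580 g

Scale factor relative to 1 L: 3.
L-cysteine hydrochloride monohydrate: 2.11 mmol/L × 175.63 g/mol × 3 L ÷ 1000 = 1.112 g
yeast extract: 11.8 g/L × 3 L = 35.400 g
glucose: 139 mmol/L × 180.2 g/mol × 3 L ÷ 1000 = 75.143 g
sodium succinate: 8.86 g/L × 3 L = 26.580 g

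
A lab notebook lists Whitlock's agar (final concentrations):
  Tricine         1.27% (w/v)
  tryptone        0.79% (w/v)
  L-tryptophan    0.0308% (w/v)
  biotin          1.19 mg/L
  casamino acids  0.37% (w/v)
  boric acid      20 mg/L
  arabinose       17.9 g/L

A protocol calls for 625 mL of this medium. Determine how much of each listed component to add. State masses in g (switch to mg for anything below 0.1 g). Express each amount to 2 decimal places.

Working volume: 625 mL = 0.625 L.
Tricine: 1.27 g per 100 mL × 625 mL ÷ 100 = 7.94 g
tryptone: 0.79% w/v = 7.9 g/L → 7.9 × 0.625 L = 4.94 g
L-tryptophan: 0.0308% w/v = 0.308 g/L → 0.308 × 0.625 L = 0.19 g
biotin: 1.19 mg/L × 0.625 L = 0.74 mg
casamino acids: 0.37 g per 100 mL × 625 mL ÷ 100 = 2.31 g
boric acid: 20 mg/L × 0.625 L = 12.50 mg
arabinose: 17.9 g/L × 0.625 L = 11.19 g

Tricine 7.94 g; tryptone 4.94 g; L-tryptophan 0.19 g; biotin 0.74 mg; casamino acids 2.31 g; boric acid 12.50 mg; arabinose 11.19 g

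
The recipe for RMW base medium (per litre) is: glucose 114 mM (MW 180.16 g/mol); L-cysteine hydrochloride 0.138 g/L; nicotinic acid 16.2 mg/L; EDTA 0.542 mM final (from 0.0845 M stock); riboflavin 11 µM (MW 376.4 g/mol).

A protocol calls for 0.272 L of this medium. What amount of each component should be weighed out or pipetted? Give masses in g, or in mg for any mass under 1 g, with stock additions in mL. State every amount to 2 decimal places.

Scale factor relative to 1 L: 0.272.
glucose: 114 mmol/L × 180.16 g/mol × 0.272 L ÷ 1000 = 5.59 g
L-cysteine hydrochloride: 0.138 g/L × 0.272 L = 0.037536 g = 37.54 mg
nicotinic acid: 16.2 mg/L × 0.272 L = 4.41 mg
EDTA: C1V1 = C2V2 → 0.542 mM × 272 mL ÷ 84.5 mM = 1.74 mL
riboflavin: 11 µmol/L × 376.4 g/mol × 0.272 L ÷ 1000 = 1.13 mg

glucose 5.59 g; L-cysteine hydrochloride 37.54 mg; nicotinic acid 4.41 mg; EDTA 1.74 mL; riboflavin 1.13 mg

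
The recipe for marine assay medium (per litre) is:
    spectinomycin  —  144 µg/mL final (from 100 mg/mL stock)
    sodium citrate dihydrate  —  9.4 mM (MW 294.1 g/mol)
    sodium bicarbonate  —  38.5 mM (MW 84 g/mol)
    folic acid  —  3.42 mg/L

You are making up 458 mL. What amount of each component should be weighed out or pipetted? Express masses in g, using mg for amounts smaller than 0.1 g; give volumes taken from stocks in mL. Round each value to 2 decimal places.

spectinomycin 0.66 mL; sodium citrate dihydrate 1.27 g; sodium bicarbonate 1.48 g; folic acid 1.57 mg

Scale factor relative to 1 L: 0.458.
spectinomycin: C1V1 = C2V2 → 144 µg/mL × 458 mL ÷ 100000 µg/mL = 0.66 mL
sodium citrate dihydrate: 9.4 mmol/L × 294.1 g/mol × 0.458 L ÷ 1000 = 1.27 g
sodium bicarbonate: 38.5 mmol/L × 84 g/mol × 0.458 L ÷ 1000 = 1.48 g
folic acid: 3.42 mg/L × 0.458 L = 1.57 mg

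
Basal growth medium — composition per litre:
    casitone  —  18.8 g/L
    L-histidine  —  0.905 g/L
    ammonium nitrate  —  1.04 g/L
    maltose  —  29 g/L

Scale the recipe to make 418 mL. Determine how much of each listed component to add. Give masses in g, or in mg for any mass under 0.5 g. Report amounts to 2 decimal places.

casitone 7.86 g; L-histidine 378.29 mg; ammonium nitrate 434.72 mg; maltose 12.12 g

Scale factor relative to 1 L: 0.418.
casitone: 18.8 g/L × 0.418 L = 7.86 g
L-histidine: 0.905 g/L × 0.418 L = 0.37829 g = 378.29 mg
ammonium nitrate: 1.04 g/L × 0.418 L = 0.43472 g = 434.72 mg
maltose: 29 g/L × 0.418 L = 12.12 g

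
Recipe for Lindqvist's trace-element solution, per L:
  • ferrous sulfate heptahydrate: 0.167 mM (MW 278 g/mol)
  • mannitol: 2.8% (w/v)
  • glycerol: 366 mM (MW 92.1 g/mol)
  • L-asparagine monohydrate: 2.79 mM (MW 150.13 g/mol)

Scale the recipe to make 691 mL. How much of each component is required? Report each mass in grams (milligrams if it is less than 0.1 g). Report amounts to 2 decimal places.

Target volume = 691 mL = 0.691 L.
ferrous sulfate heptahydrate: 0.167 mmol/L × 278 mg/mmol × 0.691 L = 32.08 mg
mannitol: 2.8 g per 100 mL × 691 mL ÷ 100 = 19.35 g
glycerol: 366 mmol/L × 92.1 g/mol × 0.691 L ÷ 1000 = 23.29 g
L-asparagine monohydrate: 2.79 mmol/L × 150.13 g/mol × 0.691 L ÷ 1000 = 0.29 g

ferrous sulfate heptahydrate 32.08 mg; mannitol 19.35 g; glycerol 23.29 g; L-asparagine monohydrate 0.29 g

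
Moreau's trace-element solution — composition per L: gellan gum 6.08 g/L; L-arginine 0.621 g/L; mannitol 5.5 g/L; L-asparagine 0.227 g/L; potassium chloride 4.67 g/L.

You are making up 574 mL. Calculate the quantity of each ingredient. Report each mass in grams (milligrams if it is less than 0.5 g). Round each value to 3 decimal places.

Scale factor relative to 1 L: 0.574.
gellan gum: 6.08 g/L × 0.574 L = 3.490 g
L-arginine: 0.621 g/L × 0.574 L = 0.356454 g = 356.454 mg
mannitol: 5.5 g/L × 0.574 L = 3.157 g
L-asparagine: 0.227 g/L × 0.574 L = 0.130298 g = 130.298 mg
potassium chloride: 4.67 g/L × 0.574 L = 2.681 g

gellan gum 3.490 g; L-arginine 356.454 mg; mannitol 3.157 g; L-asparagine 130.298 mg; potassium chloride 2.681 g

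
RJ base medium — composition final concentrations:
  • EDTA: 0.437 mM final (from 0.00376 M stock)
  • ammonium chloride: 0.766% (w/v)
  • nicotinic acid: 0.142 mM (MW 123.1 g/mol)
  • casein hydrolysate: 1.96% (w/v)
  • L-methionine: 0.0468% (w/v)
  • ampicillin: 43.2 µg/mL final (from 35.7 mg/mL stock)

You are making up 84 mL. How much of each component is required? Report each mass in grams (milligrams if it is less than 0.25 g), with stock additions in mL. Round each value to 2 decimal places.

Working volume: 84 mL = 0.084 L.
EDTA: dilute stock: 0.437 mM × 84 mL ÷ 3.76 mM = 9.76 mL
ammonium chloride: 0.766 g per 100 mL × 84 mL ÷ 100 = 0.64 g
nicotinic acid: 0.142 mmol/L × 123.1 mg/mmol × 0.084 L = 1.47 mg
casein hydrolysate: 1.96 g per 100 mL × 84 mL ÷ 100 = 1.65 g
L-methionine: 0.0468 g per 100 mL × 84 mL ÷ 100 = 0.039312 g = 39.31 mg
ampicillin: V = C2·V2/C1 = 43.2 µg/mL × 84 mL ÷ 35700 µg/mL = 0.10 mL

EDTA 9.76 mL; ammonium chloride 0.64 g; nicotinic acid 1.47 mg; casein hydrolysate 1.65 g; L-methionine 39.31 mg; ampicillin 0.10 mL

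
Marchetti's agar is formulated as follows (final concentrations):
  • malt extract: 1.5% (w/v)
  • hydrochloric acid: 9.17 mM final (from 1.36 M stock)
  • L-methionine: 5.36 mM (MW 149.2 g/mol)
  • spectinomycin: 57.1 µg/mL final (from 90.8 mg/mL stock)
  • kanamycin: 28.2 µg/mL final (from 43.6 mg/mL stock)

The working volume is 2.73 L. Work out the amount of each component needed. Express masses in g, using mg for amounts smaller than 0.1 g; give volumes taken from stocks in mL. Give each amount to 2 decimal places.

Working volume: 2.73 L.
malt extract: 1.5% w/v = 15 g/L → 15 × 2.73 L = 40.95 g
hydrochloric acid: V = C2·V2/C1 = 9.17 mM × 2730 mL ÷ 1360 mM = 18.41 mL
L-methionine: 5.36 mmol/L × 149.2 g/mol × 2.73 L ÷ 1000 = 2.18 g
spectinomycin: dilute stock: 57.1 µg/mL × 2730 mL ÷ 90800 µg/mL = 1.72 mL
kanamycin: C1V1 = C2V2 → 28.2 µg/mL × 2730 mL ÷ 43600 µg/mL = 1.77 mL

malt extract 40.95 g; hydrochloric acid 18.41 mL; L-methionine 2.18 g; spectinomycin 1.72 mL; kanamycin 1.77 mL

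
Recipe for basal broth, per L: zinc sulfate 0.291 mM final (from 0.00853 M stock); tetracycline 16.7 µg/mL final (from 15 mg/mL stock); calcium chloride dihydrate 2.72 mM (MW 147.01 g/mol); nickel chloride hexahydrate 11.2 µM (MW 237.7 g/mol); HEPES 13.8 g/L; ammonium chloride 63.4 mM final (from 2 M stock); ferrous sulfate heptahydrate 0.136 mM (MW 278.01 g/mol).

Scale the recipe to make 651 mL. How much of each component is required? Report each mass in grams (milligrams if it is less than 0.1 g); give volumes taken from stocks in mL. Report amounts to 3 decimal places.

zinc sulfate 22.209 mL; tetracycline 0.725 mL; calcium chloride dihydrate 0.260 g; nickel chloride hexahydrate 1.733 mg; HEPES 8.984 g; ammonium chloride 20.637 mL; ferrous sulfate heptahydrate 24.614 mg

Target volume = 651 mL = 0.651 L.
zinc sulfate: V = C2·V2/C1 = 0.291 mM × 651 mL ÷ 8.53 mM = 22.209 mL
tetracycline: dilute stock: 16.7 µg/mL × 651 mL ÷ 15000 µg/mL = 0.725 mL
calcium chloride dihydrate: 2.72 mmol/L × 147.01 g/mol × 0.651 L ÷ 1000 = 0.260 g
nickel chloride hexahydrate: 11.2 µmol/L × 237.7 g/mol × 0.651 L ÷ 1000 = 1.733 mg
HEPES: 13.8 g/L × 0.651 L = 8.984 g
ammonium chloride: C1V1 = C2V2 → 63.4 mM × 651 mL ÷ 2000 mM = 20.637 mL
ferrous sulfate heptahydrate: 0.136 mmol/L × 278.01 mg/mmol × 0.651 L = 24.614 mg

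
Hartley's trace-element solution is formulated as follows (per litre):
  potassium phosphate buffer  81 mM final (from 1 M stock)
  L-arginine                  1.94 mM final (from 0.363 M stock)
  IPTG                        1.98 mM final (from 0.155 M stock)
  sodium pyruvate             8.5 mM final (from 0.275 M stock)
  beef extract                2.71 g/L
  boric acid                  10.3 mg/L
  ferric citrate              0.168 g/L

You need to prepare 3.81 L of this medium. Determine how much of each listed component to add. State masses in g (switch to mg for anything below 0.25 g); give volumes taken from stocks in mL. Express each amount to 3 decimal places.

potassium phosphate buffer 308.610 mL; L-arginine 20.362 mL; IPTG 48.670 mL; sodium pyruvate 117.764 mL; beef extract 10.325 g; boric acid 39.243 mg; ferric citrate 0.640 g

Scale factor relative to 1 L: 3.81.
potassium phosphate buffer: C1V1 = C2V2 → 81 mM × 3810 mL ÷ 1000 mM = 308.610 mL
L-arginine: C1V1 = C2V2 → 1.94 mM × 3810 mL ÷ 363 mM = 20.362 mL
IPTG: V = C2·V2/C1 = 1.98 mM × 3810 mL ÷ 155 mM = 48.670 mL
sodium pyruvate: dilute stock: 8.5 mM × 3810 mL ÷ 275 mM = 117.764 mL
beef extract: 2.71 g/L × 3.81 L = 10.325 g
boric acid: 10.3 mg/L × 3.81 L = 39.243 mg
ferric citrate: 0.168 g/L × 3.81 L = 0.640 g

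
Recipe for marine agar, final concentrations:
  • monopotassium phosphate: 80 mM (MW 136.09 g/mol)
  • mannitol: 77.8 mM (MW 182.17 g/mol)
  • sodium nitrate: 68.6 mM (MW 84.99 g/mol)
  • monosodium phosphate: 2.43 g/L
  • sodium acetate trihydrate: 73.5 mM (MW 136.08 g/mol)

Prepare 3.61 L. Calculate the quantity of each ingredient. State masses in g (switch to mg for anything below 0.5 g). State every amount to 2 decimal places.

Working volume: 3.61 L.
monopotassium phosphate: 80 mmol/L × 136.09 g/mol × 3.61 L ÷ 1000 = 39.30 g
mannitol: 77.8 mmol/L × 182.17 g/mol × 3.61 L ÷ 1000 = 51.16 g
sodium nitrate: 68.6 mmol/L × 84.99 g/mol × 3.61 L ÷ 1000 = 21.05 g
monosodium phosphate: 2.43 g/L × 3.61 L = 8.77 g
sodium acetate trihydrate: 73.5 mmol/L × 136.08 g/mol × 3.61 L ÷ 1000 = 36.11 g

monopotassium phosphate 39.30 g; mannitol 51.16 g; sodium nitrate 21.05 g; monosodium phosphate 8.77 g; sodium acetate trihydrate 36.11 g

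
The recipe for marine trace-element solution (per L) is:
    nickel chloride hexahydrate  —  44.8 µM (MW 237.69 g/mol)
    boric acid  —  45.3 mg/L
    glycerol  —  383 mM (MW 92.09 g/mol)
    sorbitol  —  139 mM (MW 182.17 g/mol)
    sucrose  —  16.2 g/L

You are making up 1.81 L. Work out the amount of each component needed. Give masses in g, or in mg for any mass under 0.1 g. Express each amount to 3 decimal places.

Scale factor relative to 1 L: 1.81.
nickel chloride hexahydrate: 44.8 µmol/L × 237.69 g/mol × 1.81 L ÷ 1000 = 19.274 mg
boric acid: 45.3 mg/L × 1.81 L = 81.993 mg
glycerol: 383 mmol/L × 92.09 g/mol × 1.81 L ÷ 1000 = 63.840 g
sorbitol: 139 mmol/L × 182.17 g/mol × 1.81 L ÷ 1000 = 45.832 g
sucrose: 16.2 g/L × 1.81 L = 29.322 g

nickel chloride hexahydrate 19.274 mg; boric acid 81.993 mg; glycerol 63.840 g; sorbitol 45.832 g; sucrose 29.322 g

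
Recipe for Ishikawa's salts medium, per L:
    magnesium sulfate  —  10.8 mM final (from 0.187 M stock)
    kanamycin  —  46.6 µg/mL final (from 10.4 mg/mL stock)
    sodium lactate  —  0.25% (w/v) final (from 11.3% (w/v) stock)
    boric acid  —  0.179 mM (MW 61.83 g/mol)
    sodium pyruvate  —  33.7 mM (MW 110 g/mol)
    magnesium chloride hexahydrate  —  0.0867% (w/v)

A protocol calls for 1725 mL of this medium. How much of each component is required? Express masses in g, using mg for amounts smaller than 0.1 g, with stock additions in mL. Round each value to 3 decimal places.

Scale factor relative to 1 L: 1.725.
magnesium sulfate: V = C2·V2/C1 = 10.8 mM × 1725 mL ÷ 187 mM = 99.626 mL
kanamycin: dilute stock: 46.6 µg/mL × 1725 mL ÷ 10400 µg/mL = 7.729 mL
sodium lactate: C1V1 = C2V2 → 0.25% ÷ 11.3% × 1725 mL = 38.164 mL
boric acid: 0.179 mmol/L × 61.83 mg/mmol × 1.725 L = 19.092 mg
sodium pyruvate: 33.7 mmol/L × 110 g/mol × 1.725 L ÷ 1000 = 6.395 g
magnesium chloride hexahydrate: 0.0867% w/v = 0.867 g/L → 0.867 × 1.725 L = 1.496 g

magnesium sulfate 99.626 mL; kanamycin 7.729 mL; sodium lactate 38.164 mL; boric acid 19.092 mg; sodium pyruvate 6.395 g; magnesium chloride hexahydrate 1.496 g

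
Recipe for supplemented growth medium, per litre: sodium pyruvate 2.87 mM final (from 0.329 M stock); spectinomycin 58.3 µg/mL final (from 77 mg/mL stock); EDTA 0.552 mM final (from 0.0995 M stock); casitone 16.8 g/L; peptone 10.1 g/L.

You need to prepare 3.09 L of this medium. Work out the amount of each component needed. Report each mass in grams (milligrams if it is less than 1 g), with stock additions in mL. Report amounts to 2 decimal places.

Working volume: 3.09 L.
sodium pyruvate: V = C2·V2/C1 = 2.87 mM × 3090 mL ÷ 329 mM = 26.96 mL
spectinomycin: C1V1 = C2V2 → 58.3 µg/mL × 3090 mL ÷ 77000 µg/mL = 2.34 mL
EDTA: dilute stock: 0.552 mM × 3090 mL ÷ 99.5 mM = 17.14 mL
casitone: 16.8 g/L × 3.09 L = 51.91 g
peptone: 10.1 g/L × 3.09 L = 31.21 g

sodium pyruvate 26.96 mL; spectinomycin 2.34 mL; EDTA 17.14 mL; casitone 51.91 g; peptone 31.21 g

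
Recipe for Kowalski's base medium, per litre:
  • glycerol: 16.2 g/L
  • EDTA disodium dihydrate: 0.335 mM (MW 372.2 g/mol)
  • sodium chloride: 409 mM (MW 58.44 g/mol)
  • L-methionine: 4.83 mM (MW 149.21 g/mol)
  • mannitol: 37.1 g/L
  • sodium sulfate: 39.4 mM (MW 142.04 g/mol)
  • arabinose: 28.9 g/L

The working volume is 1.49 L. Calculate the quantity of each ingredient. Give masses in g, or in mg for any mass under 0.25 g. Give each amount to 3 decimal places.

glycerol 24.138 g; EDTA disodium dihydrate 185.784 mg; sodium chloride 35.614 g; L-methionine 1.074 g; mannitol 55.279 g; sodium sulfate 8.339 g; arabinose 43.061 g

Scale factor relative to 1 L: 1.49.
glycerol: 16.2 g/L × 1.49 L = 24.138 g
EDTA disodium dihydrate: 0.335 mmol/L × 372.2 mg/mmol × 1.49 L = 185.784 mg
sodium chloride: 409 mmol/L × 58.44 g/mol × 1.49 L ÷ 1000 = 35.614 g
L-methionine: 4.83 mmol/L × 149.21 g/mol × 1.49 L ÷ 1000 = 1.074 g
mannitol: 37.1 g/L × 1.49 L = 55.279 g
sodium sulfate: 39.4 mmol/L × 142.04 g/mol × 1.49 L ÷ 1000 = 8.339 g
arabinose: 28.9 g/L × 1.49 L = 43.061 g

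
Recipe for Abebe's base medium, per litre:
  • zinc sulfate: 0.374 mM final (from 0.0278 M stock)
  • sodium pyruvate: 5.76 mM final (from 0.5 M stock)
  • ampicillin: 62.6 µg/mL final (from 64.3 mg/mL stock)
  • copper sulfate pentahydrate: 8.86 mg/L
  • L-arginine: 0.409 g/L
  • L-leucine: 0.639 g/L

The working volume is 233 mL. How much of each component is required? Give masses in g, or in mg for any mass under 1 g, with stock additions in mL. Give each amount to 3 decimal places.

zinc sulfate 3.135 mL; sodium pyruvate 2.684 mL; ampicillin 0.227 mL; copper sulfate pentahydrate 2.064 mg; L-arginine 95.297 mg; L-leucine 148.887 mg

Scale factor relative to 1 L: 0.233.
zinc sulfate: V = C2·V2/C1 = 0.374 mM × 233 mL ÷ 27.8 mM = 3.135 mL
sodium pyruvate: C1V1 = C2V2 → 5.76 mM × 233 mL ÷ 500 mM = 2.684 mL
ampicillin: dilute stock: 62.6 µg/mL × 233 mL ÷ 64300 µg/mL = 0.227 mL
copper sulfate pentahydrate: 8.86 mg/L × 0.233 L = 2.064 mg
L-arginine: 0.409 g/L × 0.233 L = 0.095297 g = 95.297 mg
L-leucine: 0.639 g/L × 0.233 L = 0.148887 g = 148.887 mg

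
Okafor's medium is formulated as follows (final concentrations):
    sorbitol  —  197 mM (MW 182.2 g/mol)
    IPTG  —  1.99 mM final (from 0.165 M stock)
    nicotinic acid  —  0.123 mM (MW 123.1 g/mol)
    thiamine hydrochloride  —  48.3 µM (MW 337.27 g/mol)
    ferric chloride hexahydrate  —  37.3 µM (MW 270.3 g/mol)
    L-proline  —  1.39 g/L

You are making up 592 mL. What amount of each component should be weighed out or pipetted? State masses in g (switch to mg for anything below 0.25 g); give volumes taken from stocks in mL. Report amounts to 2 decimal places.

sorbitol 21.25 g; IPTG 7.14 mL; nicotinic acid 8.96 mg; thiamine hydrochloride 9.64 mg; ferric chloride hexahydrate 5.97 mg; L-proline 0.82 g

Working volume: 592 mL = 0.592 L.
sorbitol: 197 mmol/L × 182.2 g/mol × 0.592 L ÷ 1000 = 21.25 g
IPTG: V = C2·V2/C1 = 1.99 mM × 592 mL ÷ 165 mM = 7.14 mL
nicotinic acid: 0.123 mmol/L × 123.1 mg/mmol × 0.592 L = 8.96 mg
thiamine hydrochloride: 48.3 µmol/L × 337.27 g/mol × 0.592 L ÷ 1000 = 9.64 mg
ferric chloride hexahydrate: 37.3 µmol/L × 270.3 g/mol × 0.592 L ÷ 1000 = 5.97 mg
L-proline: 1.39 g/L × 0.592 L = 0.82 g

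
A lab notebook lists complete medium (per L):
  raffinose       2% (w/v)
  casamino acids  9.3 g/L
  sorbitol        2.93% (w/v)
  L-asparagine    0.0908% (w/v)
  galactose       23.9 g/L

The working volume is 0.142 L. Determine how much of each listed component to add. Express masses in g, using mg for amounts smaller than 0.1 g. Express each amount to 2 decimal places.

raffinose 2.84 g; casamino acids 1.32 g; sorbitol 4.16 g; L-asparagine 0.13 g; galactose 3.39 g

Scale factor relative to 1 L: 0.142.
raffinose: 2% w/v = 20 g/L → 20 × 0.142 L = 2.84 g
casamino acids: 9.3 g/L × 0.142 L = 1.32 g
sorbitol: 2.93% w/v = 29.3 g/L → 29.3 × 0.142 L = 4.16 g
L-asparagine: 0.0908% w/v = 0.908 g/L → 0.908 × 0.142 L = 0.13 g
galactose: 23.9 g/L × 0.142 L = 3.39 g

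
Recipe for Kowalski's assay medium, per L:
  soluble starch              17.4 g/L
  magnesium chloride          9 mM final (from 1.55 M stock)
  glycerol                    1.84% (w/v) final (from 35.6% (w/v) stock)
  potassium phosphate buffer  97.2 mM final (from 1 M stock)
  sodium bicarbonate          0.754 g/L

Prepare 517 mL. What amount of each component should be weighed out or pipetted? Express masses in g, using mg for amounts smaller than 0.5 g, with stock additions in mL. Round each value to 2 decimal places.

Target volume = 517 mL = 0.517 L.
soluble starch: 17.4 g/L × 0.517 L = 9.00 g
magnesium chloride: C1V1 = C2V2 → 9 mM × 517 mL ÷ 1550 mM = 3.00 mL
glycerol: C1V1 = C2V2 → 1.84% ÷ 35.6% × 517 mL = 26.72 mL
potassium phosphate buffer: C1V1 = C2V2 → 97.2 mM × 517 mL ÷ 1000 mM = 50.25 mL
sodium bicarbonate: 0.754 g/L × 0.517 L = 0.389818 g = 389.82 mg

soluble starch 9.00 g; magnesium chloride 3.00 mL; glycerol 26.72 mL; potassium phosphate buffer 50.25 mL; sodium bicarbonate 389.82 mg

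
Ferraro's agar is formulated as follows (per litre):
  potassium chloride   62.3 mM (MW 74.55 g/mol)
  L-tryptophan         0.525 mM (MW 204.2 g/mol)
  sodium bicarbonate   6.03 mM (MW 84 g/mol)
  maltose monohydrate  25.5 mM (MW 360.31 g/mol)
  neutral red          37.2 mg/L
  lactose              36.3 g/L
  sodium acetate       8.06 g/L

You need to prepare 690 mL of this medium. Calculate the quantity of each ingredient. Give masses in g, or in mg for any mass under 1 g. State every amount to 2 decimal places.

potassium chloride 3.20 g; L-tryptophan 73.97 mg; sodium bicarbonate 349.50 mg; maltose monohydrate 6.34 g; neutral red 25.67 mg; lactose 25.05 g; sodium acetate 5.56 g

Target volume = 690 mL = 0.69 L.
potassium chloride: 62.3 mmol/L × 74.55 g/mol × 0.69 L ÷ 1000 = 3.20 g
L-tryptophan: 0.525 mmol/L × 204.2 mg/mmol × 0.69 L = 73.97 mg
sodium bicarbonate: 6.03 mmol/L × 84 mg/mmol × 0.69 L = 349.50 mg
maltose monohydrate: 25.5 mmol/L × 360.31 g/mol × 0.69 L ÷ 1000 = 6.34 g
neutral red: 37.2 mg/L × 0.69 L = 25.67 mg
lactose: 36.3 g/L × 0.69 L = 25.05 g
sodium acetate: 8.06 g/L × 0.69 L = 5.56 g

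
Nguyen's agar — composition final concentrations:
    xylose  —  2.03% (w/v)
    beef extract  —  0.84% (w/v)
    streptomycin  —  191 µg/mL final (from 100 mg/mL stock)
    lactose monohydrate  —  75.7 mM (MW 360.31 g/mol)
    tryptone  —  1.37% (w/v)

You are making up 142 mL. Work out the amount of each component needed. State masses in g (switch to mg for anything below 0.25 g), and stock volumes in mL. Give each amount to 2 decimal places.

xylose 2.88 g; beef extract 1.19 g; streptomycin 0.27 mL; lactose monohydrate 3.87 g; tryptone 1.95 g

Target volume = 142 mL = 0.142 L.
xylose: 2.03 g per 100 mL × 142 mL ÷ 100 = 2.88 g
beef extract: 0.84% w/v = 8.4 g/L → 8.4 × 0.142 L = 1.19 g
streptomycin: C1V1 = C2V2 → 191 µg/mL × 142 mL ÷ 100000 µg/mL = 0.27 mL
lactose monohydrate: 75.7 mmol/L × 360.31 g/mol × 0.142 L ÷ 1000 = 3.87 g
tryptone: 1.37% w/v = 13.7 g/L → 13.7 × 0.142 L = 1.95 g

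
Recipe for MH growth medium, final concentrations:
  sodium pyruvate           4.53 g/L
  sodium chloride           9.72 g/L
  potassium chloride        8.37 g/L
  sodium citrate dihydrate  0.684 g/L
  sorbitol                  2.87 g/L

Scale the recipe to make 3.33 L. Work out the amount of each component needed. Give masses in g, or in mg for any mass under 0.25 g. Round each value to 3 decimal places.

sodium pyruvate 15.085 g; sodium chloride 32.368 g; potassium chloride 27.872 g; sodium citrate dihydrate 2.278 g; sorbitol 9.557 g

Scale factor relative to 1 L: 3.33.
sodium pyruvate: 4.53 g/L × 3.33 L = 15.085 g
sodium chloride: 9.72 g/L × 3.33 L = 32.368 g
potassium chloride: 8.37 g/L × 3.33 L = 27.872 g
sodium citrate dihydrate: 0.684 g/L × 3.33 L = 2.278 g
sorbitol: 2.87 g/L × 3.33 L = 9.557 g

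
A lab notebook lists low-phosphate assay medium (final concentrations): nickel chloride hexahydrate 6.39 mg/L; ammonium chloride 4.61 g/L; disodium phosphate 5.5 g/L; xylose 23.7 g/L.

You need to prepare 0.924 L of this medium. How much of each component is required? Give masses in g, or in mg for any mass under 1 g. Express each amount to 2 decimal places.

nickel chloride hexahydrate 5.90 mg; ammonium chloride 4.26 g; disodium phosphate 5.08 g; xylose 21.90 g

Scale factor relative to 1 L: 0.924.
nickel chloride hexahydrate: 6.39 mg/L × 0.924 L = 5.90 mg
ammonium chloride: 4.61 g/L × 0.924 L = 4.26 g
disodium phosphate: 5.5 g/L × 0.924 L = 5.08 g
xylose: 23.7 g/L × 0.924 L = 21.90 g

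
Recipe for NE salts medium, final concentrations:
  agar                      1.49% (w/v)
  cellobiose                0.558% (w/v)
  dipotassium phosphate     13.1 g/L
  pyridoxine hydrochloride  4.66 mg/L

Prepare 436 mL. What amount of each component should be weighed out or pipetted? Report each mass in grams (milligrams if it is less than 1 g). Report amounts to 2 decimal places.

agar 6.50 g; cellobiose 2.43 g; dipotassium phosphate 5.71 g; pyridoxine hydrochloride 2.03 mg

Scale factor relative to 1 L: 0.436.
agar: 1.49 g per 100 mL × 436 mL ÷ 100 = 6.50 g
cellobiose: 0.558% w/v = 5.58 g/L → 5.58 × 0.436 L = 2.43 g
dipotassium phosphate: 13.1 g/L × 0.436 L = 5.71 g
pyridoxine hydrochloride: 4.66 mg/L × 0.436 L = 2.03 mg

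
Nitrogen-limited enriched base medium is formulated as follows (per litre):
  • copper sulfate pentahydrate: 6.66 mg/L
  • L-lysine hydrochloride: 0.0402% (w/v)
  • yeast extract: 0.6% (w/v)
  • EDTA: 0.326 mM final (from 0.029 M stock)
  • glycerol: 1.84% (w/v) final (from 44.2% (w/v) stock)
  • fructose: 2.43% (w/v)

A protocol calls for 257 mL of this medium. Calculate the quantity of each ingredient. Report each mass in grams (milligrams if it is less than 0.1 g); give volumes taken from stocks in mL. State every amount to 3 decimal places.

copper sulfate pentahydrate 1.712 mg; L-lysine hydrochloride 0.103 g; yeast extract 1.542 g; EDTA 2.889 mL; glycerol 10.699 mL; fructose 6.245 g

Target volume = 257 mL = 0.257 L.
copper sulfate pentahydrate: 6.66 mg/L × 0.257 L = 1.712 mg
L-lysine hydrochloride: 0.0402 g per 100 mL × 257 mL ÷ 100 = 0.103 g
yeast extract: 0.6 g per 100 mL × 257 mL ÷ 100 = 1.542 g
EDTA: C1V1 = C2V2 → 0.326 mM × 257 mL ÷ 29 mM = 2.889 mL
glycerol: dilute stock: 1.84% ÷ 44.2% × 257 mL = 10.699 mL
fructose: 2.43% w/v = 24.3 g/L → 24.3 × 0.257 L = 6.245 g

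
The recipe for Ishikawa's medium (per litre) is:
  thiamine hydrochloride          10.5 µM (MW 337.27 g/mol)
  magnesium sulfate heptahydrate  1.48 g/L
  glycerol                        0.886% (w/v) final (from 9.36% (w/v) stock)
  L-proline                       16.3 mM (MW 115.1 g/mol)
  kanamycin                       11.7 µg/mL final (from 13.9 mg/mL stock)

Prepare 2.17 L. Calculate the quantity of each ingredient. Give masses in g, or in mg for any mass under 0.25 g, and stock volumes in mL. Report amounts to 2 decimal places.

thiamine hydrochloride 7.68 mg; magnesium sulfate heptahydrate 3.21 g; glycerol 205.41 mL; L-proline 4.07 g; kanamycin 1.83 mL

Working volume: 2.17 L.
thiamine hydrochloride: 10.5 µmol/L × 337.27 g/mol × 2.17 L ÷ 1000 = 7.68 mg
magnesium sulfate heptahydrate: 1.48 g/L × 2.17 L = 3.21 g
glycerol: V = C2·V2/C1 = 0.886% ÷ 9.36% × 2170 mL = 205.41 mL
L-proline: 16.3 mmol/L × 115.1 g/mol × 2.17 L ÷ 1000 = 4.07 g
kanamycin: C1V1 = C2V2 → 11.7 µg/mL × 2170 mL ÷ 13900 µg/mL = 1.83 mL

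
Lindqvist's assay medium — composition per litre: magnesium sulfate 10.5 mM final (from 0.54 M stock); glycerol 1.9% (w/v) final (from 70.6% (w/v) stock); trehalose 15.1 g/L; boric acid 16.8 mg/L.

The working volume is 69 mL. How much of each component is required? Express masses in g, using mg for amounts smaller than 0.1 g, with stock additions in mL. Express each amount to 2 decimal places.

magnesium sulfate 1.34 mL; glycerol 1.86 mL; trehalose 1.04 g; boric acid 1.16 mg

Target volume = 69 mL = 0.069 L.
magnesium sulfate: dilute stock: 10.5 mM × 69 mL ÷ 540 mM = 1.34 mL
glycerol: C1V1 = C2V2 → 1.9% ÷ 70.6% × 69 mL = 1.86 mL
trehalose: 15.1 g/L × 0.069 L = 1.04 g
boric acid: 16.8 mg/L × 0.069 L = 1.16 mg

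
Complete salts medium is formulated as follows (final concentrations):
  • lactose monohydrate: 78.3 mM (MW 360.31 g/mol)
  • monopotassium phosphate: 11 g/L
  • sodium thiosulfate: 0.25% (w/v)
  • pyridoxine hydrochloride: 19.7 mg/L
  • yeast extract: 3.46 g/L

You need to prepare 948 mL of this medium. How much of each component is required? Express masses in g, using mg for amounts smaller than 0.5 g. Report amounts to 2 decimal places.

lactose monohydrate 26.75 g; monopotassium phosphate 10.43 g; sodium thiosulfate 2.37 g; pyridoxine hydrochloride 18.68 mg; yeast extract 3.28 g

Scale factor relative to 1 L: 0.948.
lactose monohydrate: 78.3 mmol/L × 360.31 g/mol × 0.948 L ÷ 1000 = 26.75 g
monopotassium phosphate: 11 g/L × 0.948 L = 10.43 g
sodium thiosulfate: 0.25 g per 100 mL × 948 mL ÷ 100 = 2.37 g
pyridoxine hydrochloride: 19.7 mg/L × 0.948 L = 18.68 mg
yeast extract: 3.46 g/L × 0.948 L = 3.28 g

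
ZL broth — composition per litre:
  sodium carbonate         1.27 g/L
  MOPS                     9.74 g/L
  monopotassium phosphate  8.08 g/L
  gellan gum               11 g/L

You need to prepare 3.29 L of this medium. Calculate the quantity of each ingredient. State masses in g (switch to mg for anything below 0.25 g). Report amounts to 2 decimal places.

Working volume: 3.29 L.
sodium carbonate: 1.27 g/L × 3.29 L = 4.18 g
MOPS: 9.74 g/L × 3.29 L = 32.04 g
monopotassium phosphate: 8.08 g/L × 3.29 L = 26.58 g
gellan gum: 11 g/L × 3.29 L = 36.19 g

sodium carbonate 4.18 g; MOPS 32.04 g; monopotassium phosphate 26.58 g; gellan gum 36.19 g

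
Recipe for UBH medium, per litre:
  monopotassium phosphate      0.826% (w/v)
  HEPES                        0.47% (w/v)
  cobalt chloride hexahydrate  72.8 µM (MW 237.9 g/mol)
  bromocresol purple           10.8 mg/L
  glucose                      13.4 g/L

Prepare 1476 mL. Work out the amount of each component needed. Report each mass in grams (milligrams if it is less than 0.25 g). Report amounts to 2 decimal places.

Scale factor relative to 1 L: 1.476.
monopotassium phosphate: 0.826% w/v = 8.26 g/L → 8.26 × 1.476 L = 12.19 g
HEPES: 0.47% w/v = 4.7 g/L → 4.7 × 1.476 L = 6.94 g
cobalt chloride hexahydrate: 72.8 µmol/L × 237.9 g/mol × 1.476 L ÷ 1000 = 25.56 mg
bromocresol purple: 10.8 mg/L × 1.476 L = 15.94 mg
glucose: 13.4 g/L × 1.476 L = 19.78 g

monopotassium phosphate 12.19 g; HEPES 6.94 g; cobalt chloride hexahydrate 25.56 mg; bromocresol purple 15.94 mg; glucose 19.78 g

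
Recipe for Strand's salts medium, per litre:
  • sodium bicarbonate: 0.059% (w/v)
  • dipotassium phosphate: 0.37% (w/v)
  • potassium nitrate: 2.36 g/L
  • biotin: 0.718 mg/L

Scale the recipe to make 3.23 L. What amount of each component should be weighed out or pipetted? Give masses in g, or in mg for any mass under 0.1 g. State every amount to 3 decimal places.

Scale factor relative to 1 L: 3.23.
sodium bicarbonate: 0.059% w/v = 0.59 g/L → 0.59 × 3.23 L = 1.906 g
dipotassium phosphate: 0.37 g per 100 mL × 3230 mL ÷ 100 = 11.951 g
potassium nitrate: 2.36 g/L × 3.23 L = 7.623 g
biotin: 0.718 mg/L × 3.23 L = 2.319 mg

sodium bicarbonate 1.906 g; dipotassium phosphate 11.951 g; potassium nitrate 7.623 g; biotin 2.319 mg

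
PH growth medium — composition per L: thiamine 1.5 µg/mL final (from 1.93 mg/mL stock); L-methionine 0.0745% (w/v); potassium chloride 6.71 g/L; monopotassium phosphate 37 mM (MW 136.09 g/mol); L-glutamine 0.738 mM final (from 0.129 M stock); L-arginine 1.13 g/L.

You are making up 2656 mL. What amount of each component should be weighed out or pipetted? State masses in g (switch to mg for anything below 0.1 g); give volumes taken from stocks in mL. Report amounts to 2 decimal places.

Working volume: 2656 mL = 2.656 L.
thiamine: dilute stock: 1.5 µg/mL × 2656 mL ÷ 1930 µg/mL = 2.06 mL
L-methionine: 0.0745% w/v = 0.745 g/L → 0.745 × 2.656 L = 1.98 g
potassium chloride: 6.71 g/L × 2.656 L = 17.82 g
monopotassium phosphate: 37 mmol/L × 136.09 g/mol × 2.656 L ÷ 1000 = 13.37 g
L-glutamine: V = C2·V2/C1 = 0.738 mM × 2656 mL ÷ 129 mM = 15.19 mL
L-arginine: 1.13 g/L × 2.656 L = 3.00 g

thiamine 2.06 mL; L-methionine 1.98 g; potassium chloride 17.82 g; monopotassium phosphate 13.37 g; L-glutamine 15.19 mL; L-arginine 3.00 g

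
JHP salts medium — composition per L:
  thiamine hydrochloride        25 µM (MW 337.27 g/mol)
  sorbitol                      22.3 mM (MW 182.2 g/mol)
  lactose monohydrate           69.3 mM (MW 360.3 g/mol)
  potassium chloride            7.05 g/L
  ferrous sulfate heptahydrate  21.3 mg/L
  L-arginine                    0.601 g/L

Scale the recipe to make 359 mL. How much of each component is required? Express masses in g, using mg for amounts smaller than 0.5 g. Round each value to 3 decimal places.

thiamine hydrochloride 3.027 mg; sorbitol 1.459 g; lactose monohydrate 8.964 g; potassium chloride 2.531 g; ferrous sulfate heptahydrate 7.647 mg; L-arginine 215.759 mg

Working volume: 359 mL = 0.359 L.
thiamine hydrochloride: 25 µmol/L × 337.27 g/mol × 0.359 L ÷ 1000 = 3.027 mg
sorbitol: 22.3 mmol/L × 182.2 g/mol × 0.359 L ÷ 1000 = 1.459 g
lactose monohydrate: 69.3 mmol/L × 360.3 g/mol × 0.359 L ÷ 1000 = 8.964 g
potassium chloride: 7.05 g/L × 0.359 L = 2.531 g
ferrous sulfate heptahydrate: 21.3 mg/L × 0.359 L = 7.647 mg
L-arginine: 0.601 g/L × 0.359 L = 0.215759 g = 215.759 mg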